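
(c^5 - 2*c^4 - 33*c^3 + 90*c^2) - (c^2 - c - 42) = c^5 - 2*c^4 - 33*c^3 + 89*c^2 + c + 42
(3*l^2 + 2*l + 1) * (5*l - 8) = 15*l^3 - 14*l^2 - 11*l - 8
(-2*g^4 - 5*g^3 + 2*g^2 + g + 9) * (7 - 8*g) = 16*g^5 + 26*g^4 - 51*g^3 + 6*g^2 - 65*g + 63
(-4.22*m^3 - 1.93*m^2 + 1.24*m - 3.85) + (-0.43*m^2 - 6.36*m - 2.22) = -4.22*m^3 - 2.36*m^2 - 5.12*m - 6.07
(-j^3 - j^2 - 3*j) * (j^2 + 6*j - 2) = -j^5 - 7*j^4 - 7*j^3 - 16*j^2 + 6*j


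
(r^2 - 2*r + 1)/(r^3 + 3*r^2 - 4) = (r - 1)/(r^2 + 4*r + 4)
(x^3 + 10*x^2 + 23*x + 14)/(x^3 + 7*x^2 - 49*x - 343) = (x^2 + 3*x + 2)/(x^2 - 49)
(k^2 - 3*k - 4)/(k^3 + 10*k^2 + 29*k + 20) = (k - 4)/(k^2 + 9*k + 20)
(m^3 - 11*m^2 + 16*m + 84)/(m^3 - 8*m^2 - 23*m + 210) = (m + 2)/(m + 5)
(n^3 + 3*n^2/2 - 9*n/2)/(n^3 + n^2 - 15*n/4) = 2*(n + 3)/(2*n + 5)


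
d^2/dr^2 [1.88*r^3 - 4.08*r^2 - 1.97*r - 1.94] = 11.28*r - 8.16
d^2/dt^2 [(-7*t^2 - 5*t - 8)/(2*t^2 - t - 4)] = 4*(-17*t^3 - 132*t^2 - 36*t - 82)/(8*t^6 - 12*t^5 - 42*t^4 + 47*t^3 + 84*t^2 - 48*t - 64)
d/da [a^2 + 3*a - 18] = 2*a + 3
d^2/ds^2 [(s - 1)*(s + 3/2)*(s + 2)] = 6*s + 5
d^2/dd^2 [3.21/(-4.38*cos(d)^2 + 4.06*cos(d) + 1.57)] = (-246.327696*(1 - cos(d)^2)^2 + 171.248364*cos(d)^3 - 264.371748*cos(d)^2 - 322.035546*cos(d) + 396.30018)/(-4.38*cos(d)^2 + 4.06*cos(d) + 1.57)^3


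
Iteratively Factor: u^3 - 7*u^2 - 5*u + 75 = (u - 5)*(u^2 - 2*u - 15) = (u - 5)^2*(u + 3)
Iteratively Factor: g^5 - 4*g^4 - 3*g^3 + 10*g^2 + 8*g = (g + 1)*(g^4 - 5*g^3 + 2*g^2 + 8*g) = (g + 1)^2*(g^3 - 6*g^2 + 8*g) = (g - 4)*(g + 1)^2*(g^2 - 2*g) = (g - 4)*(g - 2)*(g + 1)^2*(g)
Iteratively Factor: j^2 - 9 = (j - 3)*(j + 3)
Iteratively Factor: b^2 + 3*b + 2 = (b + 2)*(b + 1)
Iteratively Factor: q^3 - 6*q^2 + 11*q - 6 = (q - 2)*(q^2 - 4*q + 3) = (q - 3)*(q - 2)*(q - 1)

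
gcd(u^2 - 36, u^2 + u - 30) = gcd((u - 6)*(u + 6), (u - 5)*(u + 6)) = u + 6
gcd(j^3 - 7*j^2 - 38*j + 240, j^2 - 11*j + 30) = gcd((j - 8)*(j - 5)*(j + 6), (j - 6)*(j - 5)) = j - 5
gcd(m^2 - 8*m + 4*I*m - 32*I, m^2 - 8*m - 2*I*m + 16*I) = m - 8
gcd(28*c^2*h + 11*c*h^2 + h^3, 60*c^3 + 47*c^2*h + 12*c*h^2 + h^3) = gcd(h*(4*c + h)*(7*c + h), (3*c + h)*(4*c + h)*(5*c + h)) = 4*c + h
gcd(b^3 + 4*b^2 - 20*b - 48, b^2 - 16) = b - 4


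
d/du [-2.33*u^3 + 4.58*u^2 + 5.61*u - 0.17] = -6.99*u^2 + 9.16*u + 5.61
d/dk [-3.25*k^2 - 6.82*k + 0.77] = -6.5*k - 6.82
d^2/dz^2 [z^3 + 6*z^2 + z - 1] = 6*z + 12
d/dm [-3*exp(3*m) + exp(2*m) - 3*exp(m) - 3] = (-9*exp(2*m) + 2*exp(m) - 3)*exp(m)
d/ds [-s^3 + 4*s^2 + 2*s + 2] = -3*s^2 + 8*s + 2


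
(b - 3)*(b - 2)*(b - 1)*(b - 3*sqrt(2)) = b^4 - 6*b^3 - 3*sqrt(2)*b^3 + 11*b^2 + 18*sqrt(2)*b^2 - 33*sqrt(2)*b - 6*b + 18*sqrt(2)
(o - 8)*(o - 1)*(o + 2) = o^3 - 7*o^2 - 10*o + 16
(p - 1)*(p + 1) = p^2 - 1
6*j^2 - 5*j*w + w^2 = (-3*j + w)*(-2*j + w)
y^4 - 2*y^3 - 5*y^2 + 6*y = y*(y - 3)*(y - 1)*(y + 2)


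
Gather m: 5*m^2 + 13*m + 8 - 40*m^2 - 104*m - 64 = -35*m^2 - 91*m - 56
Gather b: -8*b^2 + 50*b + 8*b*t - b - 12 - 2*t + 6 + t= -8*b^2 + b*(8*t + 49) - t - 6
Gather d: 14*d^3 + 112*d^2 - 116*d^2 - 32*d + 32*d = 14*d^3 - 4*d^2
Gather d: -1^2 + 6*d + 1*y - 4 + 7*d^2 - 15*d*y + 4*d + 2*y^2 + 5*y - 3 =7*d^2 + d*(10 - 15*y) + 2*y^2 + 6*y - 8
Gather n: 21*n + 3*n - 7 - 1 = 24*n - 8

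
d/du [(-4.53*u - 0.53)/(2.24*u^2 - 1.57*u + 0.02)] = (10.1472*u^2 + 2.3744*u - 0.9227)/(5.0176*u^4 - 7.0336*u^3 + 2.5545*u^2 - 0.0628*u + 0.0004)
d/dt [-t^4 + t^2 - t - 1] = -4*t^3 + 2*t - 1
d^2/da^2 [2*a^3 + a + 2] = 12*a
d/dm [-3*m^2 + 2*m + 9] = 2 - 6*m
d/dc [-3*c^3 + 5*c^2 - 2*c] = -9*c^2 + 10*c - 2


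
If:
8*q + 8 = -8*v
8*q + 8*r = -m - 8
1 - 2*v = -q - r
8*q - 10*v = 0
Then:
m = 64/9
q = -5/9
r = -4/3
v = -4/9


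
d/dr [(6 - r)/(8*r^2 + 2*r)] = (2*r^2 - 24*r - 3)/(r^2*(16*r^2 + 8*r + 1))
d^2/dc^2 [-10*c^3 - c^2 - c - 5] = -60*c - 2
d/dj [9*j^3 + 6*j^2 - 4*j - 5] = 27*j^2 + 12*j - 4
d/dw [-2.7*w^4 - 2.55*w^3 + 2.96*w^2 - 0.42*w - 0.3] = -10.8*w^3 - 7.65*w^2 + 5.92*w - 0.42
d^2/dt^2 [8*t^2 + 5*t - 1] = 16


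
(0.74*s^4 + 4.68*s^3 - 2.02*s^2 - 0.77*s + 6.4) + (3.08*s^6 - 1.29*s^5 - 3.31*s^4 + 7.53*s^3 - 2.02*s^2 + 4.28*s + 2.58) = 3.08*s^6 - 1.29*s^5 - 2.57*s^4 + 12.21*s^3 - 4.04*s^2 + 3.51*s + 8.98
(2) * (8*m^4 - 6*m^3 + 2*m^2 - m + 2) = 16*m^4 - 12*m^3 + 4*m^2 - 2*m + 4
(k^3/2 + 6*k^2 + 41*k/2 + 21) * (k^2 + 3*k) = k^5/2 + 15*k^4/2 + 77*k^3/2 + 165*k^2/2 + 63*k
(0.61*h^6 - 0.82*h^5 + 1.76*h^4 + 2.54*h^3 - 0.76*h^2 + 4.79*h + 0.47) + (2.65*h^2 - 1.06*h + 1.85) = 0.61*h^6 - 0.82*h^5 + 1.76*h^4 + 2.54*h^3 + 1.89*h^2 + 3.73*h + 2.32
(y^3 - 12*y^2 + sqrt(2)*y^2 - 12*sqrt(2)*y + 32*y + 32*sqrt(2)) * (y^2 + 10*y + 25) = y^5 - 2*y^4 + sqrt(2)*y^4 - 63*y^3 - 2*sqrt(2)*y^3 - 63*sqrt(2)*y^2 + 20*y^2 + 20*sqrt(2)*y + 800*y + 800*sqrt(2)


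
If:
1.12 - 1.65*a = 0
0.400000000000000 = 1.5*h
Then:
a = 0.68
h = 0.27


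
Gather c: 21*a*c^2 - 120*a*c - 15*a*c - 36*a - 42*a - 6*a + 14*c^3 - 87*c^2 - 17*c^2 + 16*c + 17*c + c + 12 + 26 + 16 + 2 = -84*a + 14*c^3 + c^2*(21*a - 104) + c*(34 - 135*a) + 56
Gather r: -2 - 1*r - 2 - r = -2*r - 4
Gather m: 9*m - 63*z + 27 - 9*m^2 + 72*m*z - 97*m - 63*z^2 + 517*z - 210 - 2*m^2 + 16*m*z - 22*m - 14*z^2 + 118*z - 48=-11*m^2 + m*(88*z - 110) - 77*z^2 + 572*z - 231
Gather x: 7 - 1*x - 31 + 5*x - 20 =4*x - 44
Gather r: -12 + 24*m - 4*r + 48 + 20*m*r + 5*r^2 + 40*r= 24*m + 5*r^2 + r*(20*m + 36) + 36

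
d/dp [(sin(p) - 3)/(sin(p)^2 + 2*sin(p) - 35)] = (6*sin(p) + cos(p)^2 - 30)*cos(p)/(sin(p)^2 + 2*sin(p) - 35)^2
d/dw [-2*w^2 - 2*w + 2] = -4*w - 2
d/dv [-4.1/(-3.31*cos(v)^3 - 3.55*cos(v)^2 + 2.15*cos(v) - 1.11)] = (40.713*cos(v)^2 + 29.11*cos(v) - 8.815)*sin(v)/(3.31*cos(v)^3 + 3.55*cos(v)^2 - 2.15*cos(v) + 1.11)^2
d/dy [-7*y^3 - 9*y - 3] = -21*y^2 - 9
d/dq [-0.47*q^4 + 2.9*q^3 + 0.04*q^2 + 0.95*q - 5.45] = -1.88*q^3 + 8.7*q^2 + 0.08*q + 0.95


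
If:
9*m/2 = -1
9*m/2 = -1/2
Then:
No Solution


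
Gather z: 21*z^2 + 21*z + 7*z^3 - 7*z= 7*z^3 + 21*z^2 + 14*z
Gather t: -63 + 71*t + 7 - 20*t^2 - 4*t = -20*t^2 + 67*t - 56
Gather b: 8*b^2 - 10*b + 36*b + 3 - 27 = 8*b^2 + 26*b - 24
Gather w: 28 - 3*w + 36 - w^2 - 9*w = -w^2 - 12*w + 64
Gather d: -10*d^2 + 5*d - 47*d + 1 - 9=-10*d^2 - 42*d - 8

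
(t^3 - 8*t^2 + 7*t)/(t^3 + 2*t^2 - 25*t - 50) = t*(t^2 - 8*t + 7)/(t^3 + 2*t^2 - 25*t - 50)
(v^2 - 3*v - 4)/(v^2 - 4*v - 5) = (v - 4)/(v - 5)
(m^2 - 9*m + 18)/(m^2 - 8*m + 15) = (m - 6)/(m - 5)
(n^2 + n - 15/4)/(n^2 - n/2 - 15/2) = (n - 3/2)/(n - 3)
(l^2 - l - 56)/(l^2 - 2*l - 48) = (l + 7)/(l + 6)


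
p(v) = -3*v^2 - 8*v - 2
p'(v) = -6*v - 8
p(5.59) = -140.46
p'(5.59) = -41.54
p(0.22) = -3.91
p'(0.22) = -9.32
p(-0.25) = -0.19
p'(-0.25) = -6.50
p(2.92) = -50.94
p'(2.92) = -25.52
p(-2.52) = -0.89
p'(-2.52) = 7.12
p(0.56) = -7.42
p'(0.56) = -11.36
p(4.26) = -90.52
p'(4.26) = -33.56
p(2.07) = -31.41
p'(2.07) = -20.42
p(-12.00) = -338.00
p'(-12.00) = 64.00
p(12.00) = -530.00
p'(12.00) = -80.00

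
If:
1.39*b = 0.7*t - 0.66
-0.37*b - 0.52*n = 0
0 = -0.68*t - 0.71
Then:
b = -1.00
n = 0.71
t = -1.04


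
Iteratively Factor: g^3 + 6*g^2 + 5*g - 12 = (g - 1)*(g^2 + 7*g + 12) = (g - 1)*(g + 4)*(g + 3)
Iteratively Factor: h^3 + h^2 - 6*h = (h)*(h^2 + h - 6) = h*(h - 2)*(h + 3)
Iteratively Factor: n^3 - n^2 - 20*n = (n)*(n^2 - n - 20) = n*(n - 5)*(n + 4)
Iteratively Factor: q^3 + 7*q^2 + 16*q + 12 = (q + 2)*(q^2 + 5*q + 6) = (q + 2)^2*(q + 3)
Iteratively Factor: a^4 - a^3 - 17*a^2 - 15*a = (a - 5)*(a^3 + 4*a^2 + 3*a) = (a - 5)*(a + 1)*(a^2 + 3*a) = (a - 5)*(a + 1)*(a + 3)*(a)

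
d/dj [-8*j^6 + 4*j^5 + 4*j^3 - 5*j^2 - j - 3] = -48*j^5 + 20*j^4 + 12*j^2 - 10*j - 1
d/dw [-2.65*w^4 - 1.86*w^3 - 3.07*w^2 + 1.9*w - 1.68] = -10.6*w^3 - 5.58*w^2 - 6.14*w + 1.9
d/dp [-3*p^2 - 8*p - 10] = -6*p - 8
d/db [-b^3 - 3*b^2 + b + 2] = -3*b^2 - 6*b + 1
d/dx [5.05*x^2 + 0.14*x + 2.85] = 10.1*x + 0.14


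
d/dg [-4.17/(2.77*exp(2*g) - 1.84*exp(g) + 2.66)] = (23.1018*exp(g) - 7.6728)*exp(g)/(2.77*exp(2*g) - 1.84*exp(g) + 2.66)^2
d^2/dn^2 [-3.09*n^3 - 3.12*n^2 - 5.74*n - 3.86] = -18.54*n - 6.24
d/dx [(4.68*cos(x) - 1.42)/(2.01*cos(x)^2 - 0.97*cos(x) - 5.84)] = (9.4068*cos(x)^2 - 5.7084*cos(x) + 28.7086)*sin(x)/(4.0401*cos(x)^4 - 3.8994*cos(x)^3 - 22.5359*cos(x)^2 + 11.3296*cos(x) + 34.1056)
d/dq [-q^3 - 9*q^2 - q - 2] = -3*q^2 - 18*q - 1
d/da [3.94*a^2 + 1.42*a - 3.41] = 7.88*a + 1.42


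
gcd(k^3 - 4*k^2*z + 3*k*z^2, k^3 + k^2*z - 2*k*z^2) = -k^2 + k*z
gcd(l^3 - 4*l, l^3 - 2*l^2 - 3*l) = l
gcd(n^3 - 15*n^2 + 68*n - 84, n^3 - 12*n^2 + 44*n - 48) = n^2 - 8*n + 12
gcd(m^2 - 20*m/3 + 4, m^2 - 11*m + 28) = 1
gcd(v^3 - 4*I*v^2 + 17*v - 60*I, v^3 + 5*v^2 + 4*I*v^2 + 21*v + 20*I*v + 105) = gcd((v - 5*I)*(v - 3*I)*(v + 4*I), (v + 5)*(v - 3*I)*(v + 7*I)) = v - 3*I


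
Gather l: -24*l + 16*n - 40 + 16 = -24*l + 16*n - 24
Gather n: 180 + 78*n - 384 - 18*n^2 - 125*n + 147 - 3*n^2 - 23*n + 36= -21*n^2 - 70*n - 21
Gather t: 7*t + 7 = 7*t + 7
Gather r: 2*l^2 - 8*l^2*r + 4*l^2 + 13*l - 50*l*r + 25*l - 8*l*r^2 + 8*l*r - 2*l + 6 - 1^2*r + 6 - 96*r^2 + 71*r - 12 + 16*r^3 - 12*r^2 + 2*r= 6*l^2 + 36*l + 16*r^3 + r^2*(-8*l - 108) + r*(-8*l^2 - 42*l + 72)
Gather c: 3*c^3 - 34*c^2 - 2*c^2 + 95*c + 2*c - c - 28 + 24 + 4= 3*c^3 - 36*c^2 + 96*c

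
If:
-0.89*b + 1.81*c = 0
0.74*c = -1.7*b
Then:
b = 0.00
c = 0.00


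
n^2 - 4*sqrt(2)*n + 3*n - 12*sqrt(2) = (n + 3)*(n - 4*sqrt(2))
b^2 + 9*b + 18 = (b + 3)*(b + 6)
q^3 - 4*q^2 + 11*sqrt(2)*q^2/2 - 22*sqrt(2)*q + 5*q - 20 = (q - 4)*(q + sqrt(2)/2)*(q + 5*sqrt(2))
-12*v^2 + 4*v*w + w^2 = (-2*v + w)*(6*v + w)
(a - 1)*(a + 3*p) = a^2 + 3*a*p - a - 3*p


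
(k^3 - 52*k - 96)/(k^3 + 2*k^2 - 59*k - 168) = (k^2 + 8*k + 12)/(k^2 + 10*k + 21)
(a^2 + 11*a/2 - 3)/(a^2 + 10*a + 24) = (a - 1/2)/(a + 4)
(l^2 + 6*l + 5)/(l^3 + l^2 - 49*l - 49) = (l + 5)/(l^2 - 49)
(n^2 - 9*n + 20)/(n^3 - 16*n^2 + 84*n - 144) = (n - 5)/(n^2 - 12*n + 36)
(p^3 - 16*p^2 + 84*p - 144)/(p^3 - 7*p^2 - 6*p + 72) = (p - 6)/(p + 3)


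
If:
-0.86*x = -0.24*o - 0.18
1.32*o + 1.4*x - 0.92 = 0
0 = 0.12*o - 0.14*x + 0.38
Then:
No Solution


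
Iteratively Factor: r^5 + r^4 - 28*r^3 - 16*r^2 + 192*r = (r + 4)*(r^4 - 3*r^3 - 16*r^2 + 48*r) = r*(r + 4)*(r^3 - 3*r^2 - 16*r + 48) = r*(r - 3)*(r + 4)*(r^2 - 16) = r*(r - 3)*(r + 4)^2*(r - 4)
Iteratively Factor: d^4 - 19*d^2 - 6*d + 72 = (d + 3)*(d^3 - 3*d^2 - 10*d + 24) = (d - 2)*(d + 3)*(d^2 - d - 12) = (d - 2)*(d + 3)^2*(d - 4)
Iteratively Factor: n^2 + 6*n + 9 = (n + 3)*(n + 3)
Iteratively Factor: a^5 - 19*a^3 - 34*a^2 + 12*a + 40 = (a - 1)*(a^4 + a^3 - 18*a^2 - 52*a - 40) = (a - 1)*(a + 2)*(a^3 - a^2 - 16*a - 20) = (a - 1)*(a + 2)^2*(a^2 - 3*a - 10) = (a - 1)*(a + 2)^3*(a - 5)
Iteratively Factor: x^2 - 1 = (x + 1)*(x - 1)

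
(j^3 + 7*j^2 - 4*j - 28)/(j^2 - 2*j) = j + 9 + 14/j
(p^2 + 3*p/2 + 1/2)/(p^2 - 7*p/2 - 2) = (p + 1)/(p - 4)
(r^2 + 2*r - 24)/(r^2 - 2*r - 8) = (r + 6)/(r + 2)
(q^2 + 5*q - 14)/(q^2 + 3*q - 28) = (q - 2)/(q - 4)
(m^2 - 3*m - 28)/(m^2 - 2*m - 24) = (m - 7)/(m - 6)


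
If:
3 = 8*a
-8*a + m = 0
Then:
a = 3/8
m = 3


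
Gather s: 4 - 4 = 0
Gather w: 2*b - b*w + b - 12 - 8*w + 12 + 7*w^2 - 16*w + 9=3*b + 7*w^2 + w*(-b - 24) + 9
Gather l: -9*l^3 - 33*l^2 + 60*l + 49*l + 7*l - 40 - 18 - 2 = -9*l^3 - 33*l^2 + 116*l - 60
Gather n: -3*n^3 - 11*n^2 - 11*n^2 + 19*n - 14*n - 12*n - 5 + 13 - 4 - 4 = -3*n^3 - 22*n^2 - 7*n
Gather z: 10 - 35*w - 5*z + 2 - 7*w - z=-42*w - 6*z + 12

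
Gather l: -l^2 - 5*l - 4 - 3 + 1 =-l^2 - 5*l - 6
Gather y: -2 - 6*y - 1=-6*y - 3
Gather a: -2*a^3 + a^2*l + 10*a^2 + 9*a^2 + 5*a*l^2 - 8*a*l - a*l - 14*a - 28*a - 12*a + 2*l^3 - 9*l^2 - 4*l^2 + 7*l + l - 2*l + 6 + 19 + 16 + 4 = -2*a^3 + a^2*(l + 19) + a*(5*l^2 - 9*l - 54) + 2*l^3 - 13*l^2 + 6*l + 45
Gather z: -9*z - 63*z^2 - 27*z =-63*z^2 - 36*z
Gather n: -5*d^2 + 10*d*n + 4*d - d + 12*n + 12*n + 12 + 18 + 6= -5*d^2 + 3*d + n*(10*d + 24) + 36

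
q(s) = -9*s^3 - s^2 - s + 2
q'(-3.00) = -238.00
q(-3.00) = 239.00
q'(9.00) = -2206.00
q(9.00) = -6649.00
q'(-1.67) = -72.96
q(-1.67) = 42.80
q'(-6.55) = -1146.27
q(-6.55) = 2494.75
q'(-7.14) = -1363.17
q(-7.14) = 3234.11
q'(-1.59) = -66.08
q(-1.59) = 37.24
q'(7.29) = -1450.47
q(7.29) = -3545.22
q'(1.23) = -44.31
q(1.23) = -17.49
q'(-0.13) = -1.20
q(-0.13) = 2.13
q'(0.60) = -11.92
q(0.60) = -0.90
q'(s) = -27*s^2 - 2*s - 1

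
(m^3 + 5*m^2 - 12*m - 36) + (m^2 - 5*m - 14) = m^3 + 6*m^2 - 17*m - 50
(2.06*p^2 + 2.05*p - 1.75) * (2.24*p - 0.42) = 4.6144*p^3 + 3.7268*p^2 - 4.781*p + 0.735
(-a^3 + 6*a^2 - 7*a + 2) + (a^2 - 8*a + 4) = -a^3 + 7*a^2 - 15*a + 6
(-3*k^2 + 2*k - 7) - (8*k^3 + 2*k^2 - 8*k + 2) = -8*k^3 - 5*k^2 + 10*k - 9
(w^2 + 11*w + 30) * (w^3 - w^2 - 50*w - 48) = w^5 + 10*w^4 - 31*w^3 - 628*w^2 - 2028*w - 1440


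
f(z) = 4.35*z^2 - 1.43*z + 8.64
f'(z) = 8.7*z - 1.43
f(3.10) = 46.01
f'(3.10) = 25.54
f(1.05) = 11.93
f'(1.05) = 7.70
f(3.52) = 57.50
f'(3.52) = 29.19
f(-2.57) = 41.05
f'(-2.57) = -23.79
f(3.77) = 65.08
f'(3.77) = 31.37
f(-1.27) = 17.47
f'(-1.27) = -12.48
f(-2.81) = 47.01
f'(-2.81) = -25.88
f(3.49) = 56.63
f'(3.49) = 28.93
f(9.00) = 348.12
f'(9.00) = 76.87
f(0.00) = 8.64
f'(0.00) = -1.43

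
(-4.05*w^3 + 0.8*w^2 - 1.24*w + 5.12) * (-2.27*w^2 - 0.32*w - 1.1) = 9.1935*w^5 - 0.52*w^4 + 7.0138*w^3 - 12.1056*w^2 - 0.2744*w - 5.632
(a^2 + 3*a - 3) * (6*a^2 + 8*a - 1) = 6*a^4 + 26*a^3 + 5*a^2 - 27*a + 3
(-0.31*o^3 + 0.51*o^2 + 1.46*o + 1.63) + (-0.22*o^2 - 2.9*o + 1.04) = -0.31*o^3 + 0.29*o^2 - 1.44*o + 2.67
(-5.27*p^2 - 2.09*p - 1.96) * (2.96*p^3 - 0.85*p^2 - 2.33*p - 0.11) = -15.5992*p^5 - 1.7069*p^4 + 8.254*p^3 + 7.1154*p^2 + 4.7967*p + 0.2156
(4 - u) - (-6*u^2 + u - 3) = 6*u^2 - 2*u + 7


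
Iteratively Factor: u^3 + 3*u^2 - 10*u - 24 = (u + 2)*(u^2 + u - 12) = (u + 2)*(u + 4)*(u - 3)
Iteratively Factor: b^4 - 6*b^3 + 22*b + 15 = (b - 5)*(b^3 - b^2 - 5*b - 3) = (b - 5)*(b + 1)*(b^2 - 2*b - 3) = (b - 5)*(b - 3)*(b + 1)*(b + 1)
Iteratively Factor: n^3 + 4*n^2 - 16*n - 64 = (n - 4)*(n^2 + 8*n + 16) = (n - 4)*(n + 4)*(n + 4)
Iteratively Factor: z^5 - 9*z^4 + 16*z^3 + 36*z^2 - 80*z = (z + 2)*(z^4 - 11*z^3 + 38*z^2 - 40*z) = z*(z + 2)*(z^3 - 11*z^2 + 38*z - 40) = z*(z - 5)*(z + 2)*(z^2 - 6*z + 8) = z*(z - 5)*(z - 2)*(z + 2)*(z - 4)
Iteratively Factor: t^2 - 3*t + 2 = (t - 1)*(t - 2)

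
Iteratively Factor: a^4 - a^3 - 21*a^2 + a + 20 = (a - 5)*(a^3 + 4*a^2 - a - 4) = (a - 5)*(a - 1)*(a^2 + 5*a + 4) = (a - 5)*(a - 1)*(a + 1)*(a + 4)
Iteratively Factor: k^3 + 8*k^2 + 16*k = (k + 4)*(k^2 + 4*k) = (k + 4)^2*(k)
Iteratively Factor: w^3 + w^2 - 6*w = (w + 3)*(w^2 - 2*w) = w*(w + 3)*(w - 2)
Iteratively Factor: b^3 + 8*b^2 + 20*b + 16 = (b + 2)*(b^2 + 6*b + 8) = (b + 2)^2*(b + 4)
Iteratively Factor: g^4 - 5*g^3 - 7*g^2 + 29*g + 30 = (g + 2)*(g^3 - 7*g^2 + 7*g + 15) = (g - 3)*(g + 2)*(g^2 - 4*g - 5) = (g - 3)*(g + 1)*(g + 2)*(g - 5)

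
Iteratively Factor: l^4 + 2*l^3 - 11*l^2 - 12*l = (l + 1)*(l^3 + l^2 - 12*l) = (l - 3)*(l + 1)*(l^2 + 4*l) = l*(l - 3)*(l + 1)*(l + 4)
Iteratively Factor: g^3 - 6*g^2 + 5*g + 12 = (g - 3)*(g^2 - 3*g - 4) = (g - 3)*(g + 1)*(g - 4)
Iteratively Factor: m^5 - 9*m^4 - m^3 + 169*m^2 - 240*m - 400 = (m + 4)*(m^4 - 13*m^3 + 51*m^2 - 35*m - 100) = (m - 5)*(m + 4)*(m^3 - 8*m^2 + 11*m + 20) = (m - 5)*(m + 1)*(m + 4)*(m^2 - 9*m + 20) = (m - 5)*(m - 4)*(m + 1)*(m + 4)*(m - 5)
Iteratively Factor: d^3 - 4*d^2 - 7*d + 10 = (d + 2)*(d^2 - 6*d + 5) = (d - 1)*(d + 2)*(d - 5)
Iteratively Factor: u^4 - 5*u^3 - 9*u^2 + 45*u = (u - 5)*(u^3 - 9*u) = (u - 5)*(u + 3)*(u^2 - 3*u) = (u - 5)*(u - 3)*(u + 3)*(u)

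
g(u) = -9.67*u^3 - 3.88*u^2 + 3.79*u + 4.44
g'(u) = -29.01*u^2 - 7.76*u + 3.79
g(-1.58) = 26.91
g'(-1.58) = -56.37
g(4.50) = -938.25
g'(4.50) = -618.58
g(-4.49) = 784.52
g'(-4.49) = -546.21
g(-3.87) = 492.14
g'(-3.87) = -400.66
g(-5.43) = 1417.65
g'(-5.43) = -809.43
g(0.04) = 4.58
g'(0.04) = 3.43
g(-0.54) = 2.78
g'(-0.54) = -0.48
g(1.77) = -54.63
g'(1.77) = -100.83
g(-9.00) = 6705.48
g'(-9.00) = -2276.18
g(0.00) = 4.44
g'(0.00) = 3.79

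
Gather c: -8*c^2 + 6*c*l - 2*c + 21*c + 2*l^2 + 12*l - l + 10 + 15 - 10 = -8*c^2 + c*(6*l + 19) + 2*l^2 + 11*l + 15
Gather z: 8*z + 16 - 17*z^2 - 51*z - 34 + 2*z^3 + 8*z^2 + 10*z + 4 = 2*z^3 - 9*z^2 - 33*z - 14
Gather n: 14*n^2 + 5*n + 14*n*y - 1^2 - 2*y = 14*n^2 + n*(14*y + 5) - 2*y - 1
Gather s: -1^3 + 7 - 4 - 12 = -10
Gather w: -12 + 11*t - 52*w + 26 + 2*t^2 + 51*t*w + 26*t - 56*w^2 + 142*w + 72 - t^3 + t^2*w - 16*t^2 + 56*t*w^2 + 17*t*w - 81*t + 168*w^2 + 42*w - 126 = -t^3 - 14*t^2 - 44*t + w^2*(56*t + 112) + w*(t^2 + 68*t + 132) - 40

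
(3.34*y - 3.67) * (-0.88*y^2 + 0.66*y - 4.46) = -2.9392*y^3 + 5.434*y^2 - 17.3186*y + 16.3682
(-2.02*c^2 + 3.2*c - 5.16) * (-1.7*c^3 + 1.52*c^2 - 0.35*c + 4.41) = 3.434*c^5 - 8.5104*c^4 + 14.343*c^3 - 17.8714*c^2 + 15.918*c - 22.7556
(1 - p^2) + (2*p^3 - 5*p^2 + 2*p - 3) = 2*p^3 - 6*p^2 + 2*p - 2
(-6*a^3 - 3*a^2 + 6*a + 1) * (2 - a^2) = 6*a^5 + 3*a^4 - 18*a^3 - 7*a^2 + 12*a + 2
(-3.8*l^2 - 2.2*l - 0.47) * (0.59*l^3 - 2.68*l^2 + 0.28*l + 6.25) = -2.242*l^5 + 8.886*l^4 + 4.5547*l^3 - 23.1064*l^2 - 13.8816*l - 2.9375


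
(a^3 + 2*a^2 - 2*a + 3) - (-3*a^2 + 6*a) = a^3 + 5*a^2 - 8*a + 3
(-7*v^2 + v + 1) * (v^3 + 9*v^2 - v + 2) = -7*v^5 - 62*v^4 + 17*v^3 - 6*v^2 + v + 2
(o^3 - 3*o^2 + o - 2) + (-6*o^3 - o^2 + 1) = -5*o^3 - 4*o^2 + o - 1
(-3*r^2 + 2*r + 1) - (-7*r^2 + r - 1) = 4*r^2 + r + 2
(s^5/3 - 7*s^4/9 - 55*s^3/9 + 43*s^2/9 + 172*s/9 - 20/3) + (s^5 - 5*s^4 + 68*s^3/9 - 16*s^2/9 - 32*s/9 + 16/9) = 4*s^5/3 - 52*s^4/9 + 13*s^3/9 + 3*s^2 + 140*s/9 - 44/9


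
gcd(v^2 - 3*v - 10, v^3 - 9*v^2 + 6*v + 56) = v + 2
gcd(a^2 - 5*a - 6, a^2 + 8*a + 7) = a + 1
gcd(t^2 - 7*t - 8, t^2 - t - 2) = t + 1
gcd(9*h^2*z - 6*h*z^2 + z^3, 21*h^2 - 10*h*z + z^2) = -3*h + z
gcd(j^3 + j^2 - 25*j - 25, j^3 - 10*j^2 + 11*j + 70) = j - 5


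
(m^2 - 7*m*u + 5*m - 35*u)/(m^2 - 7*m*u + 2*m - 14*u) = (m + 5)/(m + 2)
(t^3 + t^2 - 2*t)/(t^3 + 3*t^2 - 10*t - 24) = t*(t - 1)/(t^2 + t - 12)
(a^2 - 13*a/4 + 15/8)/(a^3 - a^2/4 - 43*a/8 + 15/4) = (2*a - 5)/(2*a^2 + a - 10)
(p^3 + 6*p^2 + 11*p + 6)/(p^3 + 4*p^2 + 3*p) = (p + 2)/p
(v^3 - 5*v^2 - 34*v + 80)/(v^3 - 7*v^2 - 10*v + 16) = (v^2 + 3*v - 10)/(v^2 + v - 2)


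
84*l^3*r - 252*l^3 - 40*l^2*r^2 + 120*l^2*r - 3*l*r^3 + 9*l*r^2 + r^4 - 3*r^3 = (-7*l + r)*(-2*l + r)*(6*l + r)*(r - 3)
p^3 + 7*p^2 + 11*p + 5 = (p + 1)^2*(p + 5)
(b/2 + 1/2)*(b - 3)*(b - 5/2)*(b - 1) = b^4/2 - 11*b^3/4 + 13*b^2/4 + 11*b/4 - 15/4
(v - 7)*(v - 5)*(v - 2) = v^3 - 14*v^2 + 59*v - 70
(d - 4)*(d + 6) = d^2 + 2*d - 24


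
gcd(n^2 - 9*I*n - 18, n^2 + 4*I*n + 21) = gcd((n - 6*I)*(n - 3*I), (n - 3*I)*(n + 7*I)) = n - 3*I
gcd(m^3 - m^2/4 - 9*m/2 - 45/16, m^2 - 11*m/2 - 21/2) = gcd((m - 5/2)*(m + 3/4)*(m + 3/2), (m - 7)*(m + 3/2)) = m + 3/2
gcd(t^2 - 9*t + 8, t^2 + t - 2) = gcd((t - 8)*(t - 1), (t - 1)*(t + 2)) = t - 1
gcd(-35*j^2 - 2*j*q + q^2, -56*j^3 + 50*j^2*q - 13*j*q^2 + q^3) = -7*j + q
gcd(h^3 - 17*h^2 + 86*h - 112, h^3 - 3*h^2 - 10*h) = 1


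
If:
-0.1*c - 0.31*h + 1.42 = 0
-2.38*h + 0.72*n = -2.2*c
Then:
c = 3.67347826086957 - 0.242608695652174*n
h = 0.0782608695652174*n + 3.39565217391304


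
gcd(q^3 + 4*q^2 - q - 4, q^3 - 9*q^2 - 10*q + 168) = q + 4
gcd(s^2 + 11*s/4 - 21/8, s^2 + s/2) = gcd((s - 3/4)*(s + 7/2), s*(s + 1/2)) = 1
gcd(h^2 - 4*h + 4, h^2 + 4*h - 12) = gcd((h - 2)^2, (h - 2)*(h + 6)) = h - 2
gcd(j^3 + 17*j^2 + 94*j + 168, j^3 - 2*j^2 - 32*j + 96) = j + 6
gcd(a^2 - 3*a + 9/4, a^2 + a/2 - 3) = a - 3/2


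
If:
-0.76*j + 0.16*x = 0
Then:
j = 0.210526315789474*x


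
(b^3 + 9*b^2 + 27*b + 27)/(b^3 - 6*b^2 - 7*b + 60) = (b^2 + 6*b + 9)/(b^2 - 9*b + 20)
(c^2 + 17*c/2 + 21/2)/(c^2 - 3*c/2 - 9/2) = (c + 7)/(c - 3)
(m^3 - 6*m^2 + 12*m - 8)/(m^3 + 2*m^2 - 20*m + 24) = (m - 2)/(m + 6)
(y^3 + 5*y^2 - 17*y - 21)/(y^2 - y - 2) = (y^2 + 4*y - 21)/(y - 2)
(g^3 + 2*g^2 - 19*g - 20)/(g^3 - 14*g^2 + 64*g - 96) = (g^2 + 6*g + 5)/(g^2 - 10*g + 24)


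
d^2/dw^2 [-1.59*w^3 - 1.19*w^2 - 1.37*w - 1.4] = -9.54*w - 2.38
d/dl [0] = 0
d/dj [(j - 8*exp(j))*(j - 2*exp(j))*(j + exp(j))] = -9*j^2*exp(j) + 3*j^2 + 12*j*exp(2*j) - 18*j*exp(j) + 48*exp(3*j) + 6*exp(2*j)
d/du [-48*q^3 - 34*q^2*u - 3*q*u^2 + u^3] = -34*q^2 - 6*q*u + 3*u^2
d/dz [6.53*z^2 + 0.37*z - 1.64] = 13.06*z + 0.37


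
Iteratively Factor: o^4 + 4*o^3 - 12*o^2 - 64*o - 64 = (o - 4)*(o^3 + 8*o^2 + 20*o + 16) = (o - 4)*(o + 2)*(o^2 + 6*o + 8) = (o - 4)*(o + 2)^2*(o + 4)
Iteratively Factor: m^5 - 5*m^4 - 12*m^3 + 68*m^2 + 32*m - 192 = (m - 4)*(m^4 - m^3 - 16*m^2 + 4*m + 48) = (m - 4)*(m + 2)*(m^3 - 3*m^2 - 10*m + 24) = (m - 4)^2*(m + 2)*(m^2 + m - 6) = (m - 4)^2*(m + 2)*(m + 3)*(m - 2)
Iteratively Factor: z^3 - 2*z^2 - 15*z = (z + 3)*(z^2 - 5*z) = z*(z + 3)*(z - 5)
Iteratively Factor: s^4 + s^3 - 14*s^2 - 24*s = (s + 3)*(s^3 - 2*s^2 - 8*s) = (s - 4)*(s + 3)*(s^2 + 2*s) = (s - 4)*(s + 2)*(s + 3)*(s)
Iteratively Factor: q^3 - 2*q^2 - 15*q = (q + 3)*(q^2 - 5*q) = (q - 5)*(q + 3)*(q)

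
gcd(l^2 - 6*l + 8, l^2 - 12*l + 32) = l - 4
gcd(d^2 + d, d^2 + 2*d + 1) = d + 1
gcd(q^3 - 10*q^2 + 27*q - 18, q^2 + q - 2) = q - 1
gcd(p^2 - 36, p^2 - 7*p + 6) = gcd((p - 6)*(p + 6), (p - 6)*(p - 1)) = p - 6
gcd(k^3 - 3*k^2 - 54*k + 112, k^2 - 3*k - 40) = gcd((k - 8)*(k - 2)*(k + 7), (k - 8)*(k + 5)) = k - 8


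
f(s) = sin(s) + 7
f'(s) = cos(s)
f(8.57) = 7.75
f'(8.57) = -0.66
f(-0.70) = 6.36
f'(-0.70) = 0.76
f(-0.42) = 6.59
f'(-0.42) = 0.91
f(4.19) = 6.13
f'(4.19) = -0.50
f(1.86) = 7.96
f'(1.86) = -0.29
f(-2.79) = 6.66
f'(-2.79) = -0.94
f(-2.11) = 6.14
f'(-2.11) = -0.51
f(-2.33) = 6.27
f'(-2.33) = -0.69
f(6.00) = 6.72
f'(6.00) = 0.96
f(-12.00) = 7.54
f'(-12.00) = 0.84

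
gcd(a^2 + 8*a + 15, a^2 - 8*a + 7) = 1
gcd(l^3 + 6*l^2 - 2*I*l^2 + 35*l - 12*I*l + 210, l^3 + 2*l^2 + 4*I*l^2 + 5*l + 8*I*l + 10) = l + 5*I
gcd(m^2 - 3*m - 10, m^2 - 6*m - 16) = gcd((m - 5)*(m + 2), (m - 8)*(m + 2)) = m + 2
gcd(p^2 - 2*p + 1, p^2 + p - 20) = 1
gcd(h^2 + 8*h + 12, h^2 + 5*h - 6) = h + 6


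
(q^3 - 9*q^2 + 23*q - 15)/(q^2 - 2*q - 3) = (q^2 - 6*q + 5)/(q + 1)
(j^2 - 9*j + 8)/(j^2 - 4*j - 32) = (j - 1)/(j + 4)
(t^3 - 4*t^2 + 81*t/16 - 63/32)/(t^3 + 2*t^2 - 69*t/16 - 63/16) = (8*t^2 - 18*t + 9)/(2*(4*t^2 + 15*t + 9))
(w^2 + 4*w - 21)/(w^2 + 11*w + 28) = (w - 3)/(w + 4)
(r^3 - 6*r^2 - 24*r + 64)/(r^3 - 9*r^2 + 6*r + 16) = (r + 4)/(r + 1)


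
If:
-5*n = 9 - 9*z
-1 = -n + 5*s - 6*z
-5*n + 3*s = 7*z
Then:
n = -180/283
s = 127/283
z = 183/283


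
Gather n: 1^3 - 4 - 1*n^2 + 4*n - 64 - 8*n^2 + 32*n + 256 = -9*n^2 + 36*n + 189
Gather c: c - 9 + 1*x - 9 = c + x - 18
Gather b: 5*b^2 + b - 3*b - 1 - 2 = 5*b^2 - 2*b - 3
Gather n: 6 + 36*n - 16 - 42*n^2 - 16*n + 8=-42*n^2 + 20*n - 2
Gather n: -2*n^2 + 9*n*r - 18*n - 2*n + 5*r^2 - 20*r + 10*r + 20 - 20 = -2*n^2 + n*(9*r - 20) + 5*r^2 - 10*r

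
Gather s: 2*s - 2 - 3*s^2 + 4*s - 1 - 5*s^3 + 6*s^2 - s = -5*s^3 + 3*s^2 + 5*s - 3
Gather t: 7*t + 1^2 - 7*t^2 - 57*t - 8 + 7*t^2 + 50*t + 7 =0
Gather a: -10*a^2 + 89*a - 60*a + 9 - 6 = -10*a^2 + 29*a + 3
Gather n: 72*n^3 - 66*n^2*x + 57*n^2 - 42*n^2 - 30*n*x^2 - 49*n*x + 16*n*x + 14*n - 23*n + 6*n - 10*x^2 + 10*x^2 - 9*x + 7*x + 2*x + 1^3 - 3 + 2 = 72*n^3 + n^2*(15 - 66*x) + n*(-30*x^2 - 33*x - 3)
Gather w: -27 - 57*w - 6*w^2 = -6*w^2 - 57*w - 27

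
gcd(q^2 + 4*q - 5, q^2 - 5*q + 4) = q - 1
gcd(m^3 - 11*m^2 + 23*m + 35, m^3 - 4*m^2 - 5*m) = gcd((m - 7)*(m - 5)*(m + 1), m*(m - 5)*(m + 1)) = m^2 - 4*m - 5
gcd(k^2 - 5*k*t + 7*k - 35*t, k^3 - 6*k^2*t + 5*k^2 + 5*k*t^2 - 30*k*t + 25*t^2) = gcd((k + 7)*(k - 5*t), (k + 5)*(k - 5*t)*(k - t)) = -k + 5*t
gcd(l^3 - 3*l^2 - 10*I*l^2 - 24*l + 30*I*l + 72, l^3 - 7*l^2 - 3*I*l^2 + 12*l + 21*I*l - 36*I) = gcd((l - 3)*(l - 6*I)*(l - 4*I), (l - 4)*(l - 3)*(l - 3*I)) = l - 3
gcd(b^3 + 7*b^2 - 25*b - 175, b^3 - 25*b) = b^2 - 25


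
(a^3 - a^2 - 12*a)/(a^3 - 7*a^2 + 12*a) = (a + 3)/(a - 3)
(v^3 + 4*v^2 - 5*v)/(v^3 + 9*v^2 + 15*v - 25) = v/(v + 5)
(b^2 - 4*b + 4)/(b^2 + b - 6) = (b - 2)/(b + 3)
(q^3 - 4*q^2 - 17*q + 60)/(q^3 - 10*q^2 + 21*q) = (q^2 - q - 20)/(q*(q - 7))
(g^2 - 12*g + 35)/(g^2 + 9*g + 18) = (g^2 - 12*g + 35)/(g^2 + 9*g + 18)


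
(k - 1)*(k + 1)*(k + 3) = k^3 + 3*k^2 - k - 3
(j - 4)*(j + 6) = j^2 + 2*j - 24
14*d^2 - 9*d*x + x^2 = (-7*d + x)*(-2*d + x)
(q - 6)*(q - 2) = q^2 - 8*q + 12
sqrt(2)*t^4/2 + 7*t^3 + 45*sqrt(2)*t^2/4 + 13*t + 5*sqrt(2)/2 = (t + sqrt(2)/2)*(t + sqrt(2))*(t + 5*sqrt(2))*(sqrt(2)*t/2 + 1/2)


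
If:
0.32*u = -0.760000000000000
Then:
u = -2.38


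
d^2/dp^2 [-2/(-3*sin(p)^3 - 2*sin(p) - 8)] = 2*(-81*sin(p)^6 + 96*sin(p)^4 + 216*sin(p)^3 + 32*sin(p)^2 - 128*sin(p) + 8)/(3*sin(p)^3 + 2*sin(p) + 8)^3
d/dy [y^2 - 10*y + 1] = 2*y - 10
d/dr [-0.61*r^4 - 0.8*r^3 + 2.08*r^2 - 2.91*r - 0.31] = -2.44*r^3 - 2.4*r^2 + 4.16*r - 2.91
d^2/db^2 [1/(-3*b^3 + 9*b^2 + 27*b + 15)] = 4*(-b^2 + 6*b - 11)/(b^7 - 11*b^6 + 21*b^5 + 89*b^4 - 109*b^3 - 465*b^2 - 425*b - 125)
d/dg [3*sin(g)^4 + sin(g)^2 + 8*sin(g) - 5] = 2*(6*sin(g)^3 + sin(g) + 4)*cos(g)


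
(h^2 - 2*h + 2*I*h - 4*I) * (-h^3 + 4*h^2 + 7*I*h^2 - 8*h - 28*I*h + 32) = -h^5 + 6*h^4 + 5*I*h^4 - 30*h^3 - 30*I*h^3 + 132*h^2 + 24*I*h^2 - 176*h + 96*I*h - 128*I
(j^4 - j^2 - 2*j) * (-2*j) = -2*j^5 + 2*j^3 + 4*j^2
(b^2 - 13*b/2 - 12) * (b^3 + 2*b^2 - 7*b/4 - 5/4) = b^5 - 9*b^4/2 - 107*b^3/4 - 111*b^2/8 + 233*b/8 + 15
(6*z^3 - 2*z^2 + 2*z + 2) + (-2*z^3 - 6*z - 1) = 4*z^3 - 2*z^2 - 4*z + 1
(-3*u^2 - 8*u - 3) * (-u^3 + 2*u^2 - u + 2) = 3*u^5 + 2*u^4 - 10*u^3 - 4*u^2 - 13*u - 6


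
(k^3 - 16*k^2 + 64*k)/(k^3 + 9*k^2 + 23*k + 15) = k*(k^2 - 16*k + 64)/(k^3 + 9*k^2 + 23*k + 15)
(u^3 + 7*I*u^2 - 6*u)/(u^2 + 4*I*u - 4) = u*(u^2 + 7*I*u - 6)/(u^2 + 4*I*u - 4)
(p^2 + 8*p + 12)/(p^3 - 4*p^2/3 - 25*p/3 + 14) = 3*(p^2 + 8*p + 12)/(3*p^3 - 4*p^2 - 25*p + 42)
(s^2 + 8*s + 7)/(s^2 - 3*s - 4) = (s + 7)/(s - 4)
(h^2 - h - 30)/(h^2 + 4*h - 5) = (h - 6)/(h - 1)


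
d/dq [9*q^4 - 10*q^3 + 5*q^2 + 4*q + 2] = 36*q^3 - 30*q^2 + 10*q + 4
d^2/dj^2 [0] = 0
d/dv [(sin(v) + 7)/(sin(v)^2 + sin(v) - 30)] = (-14*sin(v) + cos(v)^2 - 38)*cos(v)/(sin(v)^2 + sin(v) - 30)^2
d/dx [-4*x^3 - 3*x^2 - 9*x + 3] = -12*x^2 - 6*x - 9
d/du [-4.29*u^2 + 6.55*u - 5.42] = 6.55 - 8.58*u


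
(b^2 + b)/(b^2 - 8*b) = (b + 1)/(b - 8)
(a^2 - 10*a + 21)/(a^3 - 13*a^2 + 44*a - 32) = (a^2 - 10*a + 21)/(a^3 - 13*a^2 + 44*a - 32)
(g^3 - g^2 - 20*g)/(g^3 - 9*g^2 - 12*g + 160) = g/(g - 8)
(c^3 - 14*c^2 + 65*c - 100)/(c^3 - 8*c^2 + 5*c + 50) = (c - 4)/(c + 2)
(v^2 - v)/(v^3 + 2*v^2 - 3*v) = 1/(v + 3)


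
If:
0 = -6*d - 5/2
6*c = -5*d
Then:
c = 25/72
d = -5/12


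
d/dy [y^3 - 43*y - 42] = 3*y^2 - 43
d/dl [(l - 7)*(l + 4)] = 2*l - 3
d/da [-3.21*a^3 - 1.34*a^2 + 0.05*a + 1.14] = -9.63*a^2 - 2.68*a + 0.05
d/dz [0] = 0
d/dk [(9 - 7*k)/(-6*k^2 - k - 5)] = (42*k^2 + 7*k - (7*k - 9)*(12*k + 1) + 35)/(6*k^2 + k + 5)^2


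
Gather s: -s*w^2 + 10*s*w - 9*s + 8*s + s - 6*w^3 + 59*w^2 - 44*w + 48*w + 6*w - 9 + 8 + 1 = s*(-w^2 + 10*w) - 6*w^3 + 59*w^2 + 10*w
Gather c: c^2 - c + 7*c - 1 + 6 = c^2 + 6*c + 5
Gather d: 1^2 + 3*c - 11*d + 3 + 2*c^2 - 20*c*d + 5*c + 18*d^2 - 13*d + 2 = 2*c^2 + 8*c + 18*d^2 + d*(-20*c - 24) + 6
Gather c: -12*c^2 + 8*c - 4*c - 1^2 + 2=-12*c^2 + 4*c + 1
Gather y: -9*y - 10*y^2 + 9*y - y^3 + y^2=-y^3 - 9*y^2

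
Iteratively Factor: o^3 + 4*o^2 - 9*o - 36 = (o - 3)*(o^2 + 7*o + 12) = (o - 3)*(o + 4)*(o + 3)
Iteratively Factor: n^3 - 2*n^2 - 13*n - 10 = (n + 1)*(n^2 - 3*n - 10) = (n - 5)*(n + 1)*(n + 2)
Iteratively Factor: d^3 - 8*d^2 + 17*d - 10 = (d - 5)*(d^2 - 3*d + 2) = (d - 5)*(d - 1)*(d - 2)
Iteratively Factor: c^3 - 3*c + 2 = (c - 1)*(c^2 + c - 2) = (c - 1)*(c + 2)*(c - 1)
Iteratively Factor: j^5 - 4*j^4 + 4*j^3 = (j - 2)*(j^4 - 2*j^3) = j*(j - 2)*(j^3 - 2*j^2) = j^2*(j - 2)*(j^2 - 2*j) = j^2*(j - 2)^2*(j)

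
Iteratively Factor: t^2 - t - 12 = (t + 3)*(t - 4)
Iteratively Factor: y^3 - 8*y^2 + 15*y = (y - 5)*(y^2 - 3*y) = y*(y - 5)*(y - 3)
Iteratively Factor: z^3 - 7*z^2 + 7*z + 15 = (z - 3)*(z^2 - 4*z - 5) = (z - 5)*(z - 3)*(z + 1)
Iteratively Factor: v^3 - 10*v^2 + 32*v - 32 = (v - 4)*(v^2 - 6*v + 8) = (v - 4)*(v - 2)*(v - 4)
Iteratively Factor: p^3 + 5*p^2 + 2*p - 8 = (p + 2)*(p^2 + 3*p - 4) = (p - 1)*(p + 2)*(p + 4)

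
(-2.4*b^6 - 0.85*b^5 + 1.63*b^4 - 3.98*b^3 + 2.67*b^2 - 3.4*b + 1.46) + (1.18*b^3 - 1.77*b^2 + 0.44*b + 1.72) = -2.4*b^6 - 0.85*b^5 + 1.63*b^4 - 2.8*b^3 + 0.9*b^2 - 2.96*b + 3.18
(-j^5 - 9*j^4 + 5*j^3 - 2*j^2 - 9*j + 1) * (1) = -j^5 - 9*j^4 + 5*j^3 - 2*j^2 - 9*j + 1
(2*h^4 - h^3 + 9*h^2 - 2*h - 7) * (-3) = -6*h^4 + 3*h^3 - 27*h^2 + 6*h + 21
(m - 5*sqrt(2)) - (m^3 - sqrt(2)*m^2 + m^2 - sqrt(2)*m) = -m^3 - m^2 + sqrt(2)*m^2 + m + sqrt(2)*m - 5*sqrt(2)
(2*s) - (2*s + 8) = -8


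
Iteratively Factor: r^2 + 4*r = (r)*(r + 4)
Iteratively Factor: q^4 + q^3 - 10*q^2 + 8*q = (q - 1)*(q^3 + 2*q^2 - 8*q) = (q - 1)*(q + 4)*(q^2 - 2*q) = q*(q - 1)*(q + 4)*(q - 2)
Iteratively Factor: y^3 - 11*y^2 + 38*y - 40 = (y - 4)*(y^2 - 7*y + 10) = (y - 5)*(y - 4)*(y - 2)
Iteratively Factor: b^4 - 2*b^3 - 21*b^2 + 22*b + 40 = (b + 1)*(b^3 - 3*b^2 - 18*b + 40) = (b - 2)*(b + 1)*(b^2 - b - 20) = (b - 2)*(b + 1)*(b + 4)*(b - 5)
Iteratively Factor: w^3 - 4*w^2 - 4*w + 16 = (w - 4)*(w^2 - 4) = (w - 4)*(w - 2)*(w + 2)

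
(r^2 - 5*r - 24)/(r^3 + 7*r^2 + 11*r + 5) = (r^2 - 5*r - 24)/(r^3 + 7*r^2 + 11*r + 5)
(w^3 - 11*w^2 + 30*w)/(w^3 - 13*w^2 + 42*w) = (w - 5)/(w - 7)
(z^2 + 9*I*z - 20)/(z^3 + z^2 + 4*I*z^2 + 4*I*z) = (z + 5*I)/(z*(z + 1))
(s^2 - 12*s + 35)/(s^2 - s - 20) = (s - 7)/(s + 4)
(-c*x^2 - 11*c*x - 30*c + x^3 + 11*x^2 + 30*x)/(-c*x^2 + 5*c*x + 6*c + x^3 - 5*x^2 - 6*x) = (x^2 + 11*x + 30)/(x^2 - 5*x - 6)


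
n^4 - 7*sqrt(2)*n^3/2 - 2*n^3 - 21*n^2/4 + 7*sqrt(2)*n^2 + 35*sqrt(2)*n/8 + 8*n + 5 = (n - 5/2)*(n + 1/2)*(n - 4*sqrt(2))*(n + sqrt(2)/2)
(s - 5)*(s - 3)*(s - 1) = s^3 - 9*s^2 + 23*s - 15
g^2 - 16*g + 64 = (g - 8)^2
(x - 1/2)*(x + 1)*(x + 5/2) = x^3 + 3*x^2 + 3*x/4 - 5/4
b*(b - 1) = b^2 - b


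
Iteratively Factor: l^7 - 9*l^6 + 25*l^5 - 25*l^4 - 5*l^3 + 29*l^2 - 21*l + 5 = (l - 1)*(l^6 - 8*l^5 + 17*l^4 - 8*l^3 - 13*l^2 + 16*l - 5) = (l - 1)*(l + 1)*(l^5 - 9*l^4 + 26*l^3 - 34*l^2 + 21*l - 5) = (l - 1)^2*(l + 1)*(l^4 - 8*l^3 + 18*l^2 - 16*l + 5) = (l - 1)^3*(l + 1)*(l^3 - 7*l^2 + 11*l - 5) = (l - 5)*(l - 1)^3*(l + 1)*(l^2 - 2*l + 1) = (l - 5)*(l - 1)^4*(l + 1)*(l - 1)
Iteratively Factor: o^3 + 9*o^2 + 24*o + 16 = (o + 4)*(o^2 + 5*o + 4) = (o + 4)^2*(o + 1)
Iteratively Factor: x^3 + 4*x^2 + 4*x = (x + 2)*(x^2 + 2*x) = x*(x + 2)*(x + 2)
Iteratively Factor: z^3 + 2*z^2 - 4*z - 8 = (z + 2)*(z^2 - 4) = (z + 2)^2*(z - 2)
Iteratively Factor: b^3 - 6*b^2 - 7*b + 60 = (b + 3)*(b^2 - 9*b + 20) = (b - 5)*(b + 3)*(b - 4)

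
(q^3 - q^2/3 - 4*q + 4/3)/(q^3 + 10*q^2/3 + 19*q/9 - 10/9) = 3*(q - 2)/(3*q + 5)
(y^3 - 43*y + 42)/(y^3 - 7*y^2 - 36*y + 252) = (y^2 + 6*y - 7)/(y^2 - y - 42)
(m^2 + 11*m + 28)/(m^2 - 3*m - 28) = (m + 7)/(m - 7)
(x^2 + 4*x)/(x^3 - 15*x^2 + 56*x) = (x + 4)/(x^2 - 15*x + 56)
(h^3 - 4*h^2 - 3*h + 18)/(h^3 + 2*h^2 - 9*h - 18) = (h - 3)/(h + 3)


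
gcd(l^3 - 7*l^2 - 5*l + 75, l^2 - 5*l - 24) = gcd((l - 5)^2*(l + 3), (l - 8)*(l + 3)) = l + 3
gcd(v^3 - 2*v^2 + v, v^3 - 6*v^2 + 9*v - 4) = v^2 - 2*v + 1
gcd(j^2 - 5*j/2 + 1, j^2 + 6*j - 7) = 1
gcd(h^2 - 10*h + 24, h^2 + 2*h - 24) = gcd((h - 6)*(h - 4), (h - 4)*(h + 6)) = h - 4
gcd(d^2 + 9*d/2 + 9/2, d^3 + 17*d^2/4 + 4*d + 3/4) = d + 3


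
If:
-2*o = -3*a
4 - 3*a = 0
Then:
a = 4/3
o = 2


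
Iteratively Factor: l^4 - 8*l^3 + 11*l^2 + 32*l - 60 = (l - 2)*(l^3 - 6*l^2 - l + 30) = (l - 5)*(l - 2)*(l^2 - l - 6) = (l - 5)*(l - 3)*(l - 2)*(l + 2)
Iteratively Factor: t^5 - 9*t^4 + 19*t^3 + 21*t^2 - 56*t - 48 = (t - 4)*(t^4 - 5*t^3 - t^2 + 17*t + 12) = (t - 4)*(t + 1)*(t^3 - 6*t^2 + 5*t + 12) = (t - 4)*(t + 1)^2*(t^2 - 7*t + 12) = (t - 4)^2*(t + 1)^2*(t - 3)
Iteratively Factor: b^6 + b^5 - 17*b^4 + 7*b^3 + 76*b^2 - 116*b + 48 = (b - 2)*(b^5 + 3*b^4 - 11*b^3 - 15*b^2 + 46*b - 24) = (b - 2)^2*(b^4 + 5*b^3 - b^2 - 17*b + 12) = (b - 2)^2*(b - 1)*(b^3 + 6*b^2 + 5*b - 12) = (b - 2)^2*(b - 1)*(b + 4)*(b^2 + 2*b - 3) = (b - 2)^2*(b - 1)^2*(b + 4)*(b + 3)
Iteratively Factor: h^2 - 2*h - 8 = (h + 2)*(h - 4)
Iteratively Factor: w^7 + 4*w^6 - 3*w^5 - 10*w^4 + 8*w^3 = (w)*(w^6 + 4*w^5 - 3*w^4 - 10*w^3 + 8*w^2) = w*(w - 1)*(w^5 + 5*w^4 + 2*w^3 - 8*w^2) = w*(w - 1)^2*(w^4 + 6*w^3 + 8*w^2) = w^2*(w - 1)^2*(w^3 + 6*w^2 + 8*w) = w^3*(w - 1)^2*(w^2 + 6*w + 8) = w^3*(w - 1)^2*(w + 4)*(w + 2)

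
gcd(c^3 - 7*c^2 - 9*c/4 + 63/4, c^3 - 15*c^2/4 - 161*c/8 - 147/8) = c^2 - 11*c/2 - 21/2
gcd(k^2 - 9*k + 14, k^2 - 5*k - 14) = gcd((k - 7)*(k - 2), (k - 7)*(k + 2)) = k - 7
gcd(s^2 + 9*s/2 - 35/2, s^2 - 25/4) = s - 5/2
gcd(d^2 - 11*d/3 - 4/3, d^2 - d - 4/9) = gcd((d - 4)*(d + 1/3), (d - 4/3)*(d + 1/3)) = d + 1/3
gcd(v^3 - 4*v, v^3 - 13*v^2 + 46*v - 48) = v - 2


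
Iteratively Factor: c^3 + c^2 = (c + 1)*(c^2) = c*(c + 1)*(c)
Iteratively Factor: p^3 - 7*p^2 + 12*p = (p - 3)*(p^2 - 4*p) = (p - 4)*(p - 3)*(p)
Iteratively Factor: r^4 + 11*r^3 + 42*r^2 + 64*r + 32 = (r + 2)*(r^3 + 9*r^2 + 24*r + 16) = (r + 2)*(r + 4)*(r^2 + 5*r + 4) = (r + 1)*(r + 2)*(r + 4)*(r + 4)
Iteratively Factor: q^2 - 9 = (q - 3)*(q + 3)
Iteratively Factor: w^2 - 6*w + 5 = (w - 1)*(w - 5)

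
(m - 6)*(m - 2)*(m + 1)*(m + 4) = m^4 - 3*m^3 - 24*m^2 + 28*m + 48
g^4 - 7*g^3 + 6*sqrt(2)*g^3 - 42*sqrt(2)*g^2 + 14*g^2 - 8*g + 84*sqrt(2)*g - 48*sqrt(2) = (g - 4)*(g - 2)*(g - 1)*(g + 6*sqrt(2))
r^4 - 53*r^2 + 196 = (r - 7)*(r - 2)*(r + 2)*(r + 7)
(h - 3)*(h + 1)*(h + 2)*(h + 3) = h^4 + 3*h^3 - 7*h^2 - 27*h - 18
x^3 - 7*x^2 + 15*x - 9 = (x - 3)^2*(x - 1)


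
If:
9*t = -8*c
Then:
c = -9*t/8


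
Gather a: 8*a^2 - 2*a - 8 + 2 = 8*a^2 - 2*a - 6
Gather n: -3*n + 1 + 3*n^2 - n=3*n^2 - 4*n + 1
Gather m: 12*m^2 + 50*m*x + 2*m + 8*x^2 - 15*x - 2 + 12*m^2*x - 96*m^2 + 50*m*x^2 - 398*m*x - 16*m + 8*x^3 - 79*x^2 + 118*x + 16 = m^2*(12*x - 84) + m*(50*x^2 - 348*x - 14) + 8*x^3 - 71*x^2 + 103*x + 14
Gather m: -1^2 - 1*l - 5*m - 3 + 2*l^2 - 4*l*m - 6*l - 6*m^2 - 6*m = 2*l^2 - 7*l - 6*m^2 + m*(-4*l - 11) - 4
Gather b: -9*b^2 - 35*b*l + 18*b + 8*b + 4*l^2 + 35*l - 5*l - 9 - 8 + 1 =-9*b^2 + b*(26 - 35*l) + 4*l^2 + 30*l - 16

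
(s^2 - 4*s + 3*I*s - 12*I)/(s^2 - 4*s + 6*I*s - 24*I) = (s + 3*I)/(s + 6*I)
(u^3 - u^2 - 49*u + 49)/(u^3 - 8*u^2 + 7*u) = (u + 7)/u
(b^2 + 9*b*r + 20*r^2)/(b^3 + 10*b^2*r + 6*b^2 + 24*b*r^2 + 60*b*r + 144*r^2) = (b + 5*r)/(b^2 + 6*b*r + 6*b + 36*r)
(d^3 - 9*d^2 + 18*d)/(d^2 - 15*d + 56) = d*(d^2 - 9*d + 18)/(d^2 - 15*d + 56)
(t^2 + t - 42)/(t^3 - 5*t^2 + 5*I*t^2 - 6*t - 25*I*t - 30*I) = (t + 7)/(t^2 + t*(1 + 5*I) + 5*I)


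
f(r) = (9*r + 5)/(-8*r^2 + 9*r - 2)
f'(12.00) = 0.01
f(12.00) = -0.11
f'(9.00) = 0.02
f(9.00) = -0.15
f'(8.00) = 0.03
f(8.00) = -0.17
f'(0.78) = 1850.48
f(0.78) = 78.66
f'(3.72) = 0.20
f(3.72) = -0.49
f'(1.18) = 20.74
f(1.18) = -6.20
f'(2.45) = 0.72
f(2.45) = -0.97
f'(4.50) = 0.12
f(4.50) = -0.37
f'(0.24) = -438.25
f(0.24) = -23.80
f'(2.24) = 0.99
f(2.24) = -1.14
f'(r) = (9*r + 5)*(16*r - 9)/(-8*r^2 + 9*r - 2)^2 + 9/(-8*r^2 + 9*r - 2)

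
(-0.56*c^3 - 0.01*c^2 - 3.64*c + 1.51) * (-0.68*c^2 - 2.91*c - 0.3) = 0.3808*c^5 + 1.6364*c^4 + 2.6723*c^3 + 9.5686*c^2 - 3.3021*c - 0.453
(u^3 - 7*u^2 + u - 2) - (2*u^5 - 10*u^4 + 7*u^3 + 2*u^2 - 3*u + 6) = -2*u^5 + 10*u^4 - 6*u^3 - 9*u^2 + 4*u - 8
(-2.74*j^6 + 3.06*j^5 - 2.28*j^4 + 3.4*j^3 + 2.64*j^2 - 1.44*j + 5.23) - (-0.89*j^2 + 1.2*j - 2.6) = -2.74*j^6 + 3.06*j^5 - 2.28*j^4 + 3.4*j^3 + 3.53*j^2 - 2.64*j + 7.83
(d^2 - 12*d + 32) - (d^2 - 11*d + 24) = 8 - d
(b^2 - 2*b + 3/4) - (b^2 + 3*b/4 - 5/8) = 11/8 - 11*b/4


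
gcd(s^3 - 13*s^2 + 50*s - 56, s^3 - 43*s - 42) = s - 7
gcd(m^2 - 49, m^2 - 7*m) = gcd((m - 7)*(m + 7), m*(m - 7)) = m - 7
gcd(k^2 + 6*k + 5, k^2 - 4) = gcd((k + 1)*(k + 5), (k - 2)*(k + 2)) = 1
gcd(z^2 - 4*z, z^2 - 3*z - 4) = z - 4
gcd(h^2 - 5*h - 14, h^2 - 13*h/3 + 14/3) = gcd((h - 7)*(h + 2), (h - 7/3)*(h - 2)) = 1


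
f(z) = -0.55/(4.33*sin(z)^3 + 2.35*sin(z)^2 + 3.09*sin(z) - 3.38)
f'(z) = -0.55*(-12.99*sin(z)^2*cos(z) - 4.7*sin(z)*cos(z) - 3.09*cos(z))/(4.33*sin(z)^3 + 2.35*sin(z)^2 + 3.09*sin(z) - 3.38)^2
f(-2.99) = 0.14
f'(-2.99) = -0.10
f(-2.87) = 0.13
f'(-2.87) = -0.09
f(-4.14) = -0.16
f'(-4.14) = -0.41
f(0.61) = 22.38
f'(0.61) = 7498.71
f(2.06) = -0.13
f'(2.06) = -0.26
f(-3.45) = 0.26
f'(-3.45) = -0.68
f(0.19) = 0.20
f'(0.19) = 0.33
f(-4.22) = -0.13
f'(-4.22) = -0.26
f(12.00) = 0.11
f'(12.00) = 0.08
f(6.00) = 0.13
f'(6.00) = 0.09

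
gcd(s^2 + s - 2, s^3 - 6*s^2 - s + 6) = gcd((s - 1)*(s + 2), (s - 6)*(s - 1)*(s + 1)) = s - 1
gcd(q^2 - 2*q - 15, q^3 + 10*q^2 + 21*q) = q + 3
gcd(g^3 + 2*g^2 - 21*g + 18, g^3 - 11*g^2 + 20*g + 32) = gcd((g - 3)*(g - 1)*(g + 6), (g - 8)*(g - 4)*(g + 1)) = 1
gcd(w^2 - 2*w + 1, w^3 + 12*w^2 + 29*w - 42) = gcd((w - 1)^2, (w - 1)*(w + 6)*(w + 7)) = w - 1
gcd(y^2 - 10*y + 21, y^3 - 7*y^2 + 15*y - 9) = y - 3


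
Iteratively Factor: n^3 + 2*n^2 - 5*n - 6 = (n + 3)*(n^2 - n - 2) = (n - 2)*(n + 3)*(n + 1)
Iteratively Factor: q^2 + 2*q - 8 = (q + 4)*(q - 2)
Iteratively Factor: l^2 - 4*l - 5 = (l - 5)*(l + 1)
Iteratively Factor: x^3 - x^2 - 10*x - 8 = (x - 4)*(x^2 + 3*x + 2) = (x - 4)*(x + 1)*(x + 2)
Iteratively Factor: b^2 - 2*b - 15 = (b - 5)*(b + 3)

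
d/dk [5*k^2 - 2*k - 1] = 10*k - 2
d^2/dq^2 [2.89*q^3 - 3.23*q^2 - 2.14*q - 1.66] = 17.34*q - 6.46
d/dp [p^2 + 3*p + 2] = 2*p + 3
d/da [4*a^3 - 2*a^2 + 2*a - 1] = 12*a^2 - 4*a + 2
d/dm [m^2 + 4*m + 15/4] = 2*m + 4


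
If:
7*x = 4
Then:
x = 4/7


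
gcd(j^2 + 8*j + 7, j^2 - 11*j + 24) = 1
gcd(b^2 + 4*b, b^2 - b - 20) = b + 4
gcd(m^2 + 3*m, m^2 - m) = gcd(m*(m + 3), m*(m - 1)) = m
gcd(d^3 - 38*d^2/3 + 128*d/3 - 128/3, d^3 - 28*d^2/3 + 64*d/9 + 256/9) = d^2 - 32*d/3 + 64/3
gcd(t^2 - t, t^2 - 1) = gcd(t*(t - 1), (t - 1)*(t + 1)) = t - 1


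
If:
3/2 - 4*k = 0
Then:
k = 3/8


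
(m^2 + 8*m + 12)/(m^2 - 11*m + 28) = (m^2 + 8*m + 12)/(m^2 - 11*m + 28)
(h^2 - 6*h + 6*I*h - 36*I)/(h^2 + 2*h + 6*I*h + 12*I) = (h - 6)/(h + 2)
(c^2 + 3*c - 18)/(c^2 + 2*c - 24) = (c - 3)/(c - 4)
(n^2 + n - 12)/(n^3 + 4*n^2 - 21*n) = (n + 4)/(n*(n + 7))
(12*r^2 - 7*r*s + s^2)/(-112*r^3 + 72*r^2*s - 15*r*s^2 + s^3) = (-3*r + s)/(28*r^2 - 11*r*s + s^2)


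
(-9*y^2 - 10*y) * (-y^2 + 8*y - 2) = 9*y^4 - 62*y^3 - 62*y^2 + 20*y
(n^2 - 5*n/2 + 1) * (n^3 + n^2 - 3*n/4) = n^5 - 3*n^4/2 - 9*n^3/4 + 23*n^2/8 - 3*n/4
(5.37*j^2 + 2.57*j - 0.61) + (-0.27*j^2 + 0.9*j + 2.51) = 5.1*j^2 + 3.47*j + 1.9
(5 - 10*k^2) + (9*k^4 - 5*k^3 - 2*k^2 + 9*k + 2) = 9*k^4 - 5*k^3 - 12*k^2 + 9*k + 7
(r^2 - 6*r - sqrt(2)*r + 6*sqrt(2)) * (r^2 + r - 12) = r^4 - 5*r^3 - sqrt(2)*r^3 - 18*r^2 + 5*sqrt(2)*r^2 + 18*sqrt(2)*r + 72*r - 72*sqrt(2)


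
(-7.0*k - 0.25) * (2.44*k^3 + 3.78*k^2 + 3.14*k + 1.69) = -17.08*k^4 - 27.07*k^3 - 22.925*k^2 - 12.615*k - 0.4225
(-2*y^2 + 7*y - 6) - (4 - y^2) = -y^2 + 7*y - 10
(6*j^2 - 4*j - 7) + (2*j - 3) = 6*j^2 - 2*j - 10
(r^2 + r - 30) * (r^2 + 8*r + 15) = r^4 + 9*r^3 - 7*r^2 - 225*r - 450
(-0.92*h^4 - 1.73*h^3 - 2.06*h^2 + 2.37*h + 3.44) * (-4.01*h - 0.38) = 3.6892*h^5 + 7.2869*h^4 + 8.918*h^3 - 8.7209*h^2 - 14.695*h - 1.3072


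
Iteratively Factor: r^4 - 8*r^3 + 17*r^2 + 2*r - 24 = (r - 3)*(r^3 - 5*r^2 + 2*r + 8) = (r - 4)*(r - 3)*(r^2 - r - 2) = (r - 4)*(r - 3)*(r - 2)*(r + 1)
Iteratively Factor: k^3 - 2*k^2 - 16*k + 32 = (k - 4)*(k^2 + 2*k - 8) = (k - 4)*(k - 2)*(k + 4)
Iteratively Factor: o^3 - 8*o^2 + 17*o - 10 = (o - 2)*(o^2 - 6*o + 5) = (o - 2)*(o - 1)*(o - 5)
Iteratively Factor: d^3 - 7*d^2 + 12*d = (d - 3)*(d^2 - 4*d) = (d - 4)*(d - 3)*(d)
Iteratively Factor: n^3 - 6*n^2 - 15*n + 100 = (n - 5)*(n^2 - n - 20) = (n - 5)*(n + 4)*(n - 5)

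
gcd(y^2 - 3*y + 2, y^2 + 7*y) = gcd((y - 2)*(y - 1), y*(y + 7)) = 1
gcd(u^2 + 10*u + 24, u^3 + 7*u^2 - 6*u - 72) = u^2 + 10*u + 24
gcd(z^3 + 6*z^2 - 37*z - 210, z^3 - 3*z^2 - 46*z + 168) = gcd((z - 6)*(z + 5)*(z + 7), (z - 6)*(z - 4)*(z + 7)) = z^2 + z - 42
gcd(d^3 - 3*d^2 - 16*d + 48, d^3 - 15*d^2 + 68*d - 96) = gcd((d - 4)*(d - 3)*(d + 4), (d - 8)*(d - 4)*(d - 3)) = d^2 - 7*d + 12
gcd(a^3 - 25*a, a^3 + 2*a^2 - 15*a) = a^2 + 5*a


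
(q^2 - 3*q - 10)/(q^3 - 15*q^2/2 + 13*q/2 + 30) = 2*(q + 2)/(2*q^2 - 5*q - 12)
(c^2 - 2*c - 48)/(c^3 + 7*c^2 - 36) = (c - 8)/(c^2 + c - 6)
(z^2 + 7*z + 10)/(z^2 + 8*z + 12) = (z + 5)/(z + 6)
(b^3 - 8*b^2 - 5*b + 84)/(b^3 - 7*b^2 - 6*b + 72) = (b - 7)/(b - 6)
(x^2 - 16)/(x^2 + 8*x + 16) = (x - 4)/(x + 4)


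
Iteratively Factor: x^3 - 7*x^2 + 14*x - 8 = (x - 4)*(x^2 - 3*x + 2) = (x - 4)*(x - 1)*(x - 2)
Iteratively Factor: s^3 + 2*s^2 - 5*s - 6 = (s + 1)*(s^2 + s - 6) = (s - 2)*(s + 1)*(s + 3)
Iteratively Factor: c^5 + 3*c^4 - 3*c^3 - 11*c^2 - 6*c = (c + 1)*(c^4 + 2*c^3 - 5*c^2 - 6*c) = (c + 1)^2*(c^3 + c^2 - 6*c) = (c + 1)^2*(c + 3)*(c^2 - 2*c) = (c - 2)*(c + 1)^2*(c + 3)*(c)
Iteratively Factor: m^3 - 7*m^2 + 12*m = (m)*(m^2 - 7*m + 12) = m*(m - 4)*(m - 3)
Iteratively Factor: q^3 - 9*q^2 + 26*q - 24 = (q - 2)*(q^2 - 7*q + 12) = (q - 4)*(q - 2)*(q - 3)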